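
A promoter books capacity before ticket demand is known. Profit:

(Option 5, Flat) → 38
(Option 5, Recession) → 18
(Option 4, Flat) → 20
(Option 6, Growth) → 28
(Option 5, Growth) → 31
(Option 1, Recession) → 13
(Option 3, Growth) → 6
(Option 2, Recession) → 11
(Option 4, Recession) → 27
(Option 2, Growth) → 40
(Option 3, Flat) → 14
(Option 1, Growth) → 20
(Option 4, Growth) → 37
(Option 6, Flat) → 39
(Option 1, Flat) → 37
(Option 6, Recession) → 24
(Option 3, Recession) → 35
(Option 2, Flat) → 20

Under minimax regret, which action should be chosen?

Column bests: Recession=35, Flat=39, Growth=40.
Option 1 regrets: 22, 2, 20 → max 22
Option 2 regrets: 24, 19, 0 → max 24
Option 3 regrets: 0, 25, 34 → max 34
Option 4 regrets: 8, 19, 3 → max 19
Option 5 regrets: 17, 1, 9 → max 17
Option 6 regrets: 11, 0, 12 → max 12
Smallest max regret = 12 → Option 6.

Option 6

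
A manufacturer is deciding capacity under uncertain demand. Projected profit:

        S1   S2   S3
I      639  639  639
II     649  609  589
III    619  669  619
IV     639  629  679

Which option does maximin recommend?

I

Row minima: I=639, II=589, III=619, IV=629
Best worst-case = 639 → I.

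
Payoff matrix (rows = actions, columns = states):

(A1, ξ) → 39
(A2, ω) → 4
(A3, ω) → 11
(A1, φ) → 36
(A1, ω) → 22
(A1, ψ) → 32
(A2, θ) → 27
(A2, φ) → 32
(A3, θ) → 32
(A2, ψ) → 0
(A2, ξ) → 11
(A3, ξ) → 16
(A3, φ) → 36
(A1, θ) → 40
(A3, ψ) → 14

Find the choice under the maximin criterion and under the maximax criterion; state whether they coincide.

maximin → A1; maximax → A1 (agree)

Row minima: A1=22, A2=0, A3=11
Best worst-case = 22 → A1.
Row maxima: A1=40, A2=32, A3=36
Best best-case = 40 → A1.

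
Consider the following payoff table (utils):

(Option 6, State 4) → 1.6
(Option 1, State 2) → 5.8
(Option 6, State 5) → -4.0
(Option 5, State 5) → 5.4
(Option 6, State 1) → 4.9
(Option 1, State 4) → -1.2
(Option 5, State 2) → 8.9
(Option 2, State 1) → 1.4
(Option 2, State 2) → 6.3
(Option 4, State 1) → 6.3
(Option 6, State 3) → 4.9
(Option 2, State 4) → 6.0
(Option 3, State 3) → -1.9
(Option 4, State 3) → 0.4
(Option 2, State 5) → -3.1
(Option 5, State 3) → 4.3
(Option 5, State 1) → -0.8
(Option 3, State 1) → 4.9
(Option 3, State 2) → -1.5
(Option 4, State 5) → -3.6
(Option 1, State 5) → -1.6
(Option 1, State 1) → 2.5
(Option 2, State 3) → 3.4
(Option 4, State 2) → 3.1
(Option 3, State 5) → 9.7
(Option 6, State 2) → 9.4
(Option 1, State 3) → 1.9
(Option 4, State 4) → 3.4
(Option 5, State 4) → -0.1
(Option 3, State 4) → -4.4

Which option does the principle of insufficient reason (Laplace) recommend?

Row averages: Option 1=1.48, Option 2=2.8, Option 3=1.36, Option 4=1.92, Option 5=3.54, Option 6=3.36
Highest average = 3.54 → Option 5.

Option 5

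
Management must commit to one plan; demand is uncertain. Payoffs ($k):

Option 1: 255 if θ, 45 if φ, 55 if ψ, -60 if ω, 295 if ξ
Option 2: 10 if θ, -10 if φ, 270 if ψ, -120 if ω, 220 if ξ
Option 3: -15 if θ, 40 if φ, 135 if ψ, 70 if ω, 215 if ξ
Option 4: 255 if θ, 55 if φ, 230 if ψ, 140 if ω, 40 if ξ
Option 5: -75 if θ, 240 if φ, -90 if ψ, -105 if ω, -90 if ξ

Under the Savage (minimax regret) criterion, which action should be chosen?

Column bests: θ=255, φ=240, ψ=270, ω=140, ξ=295.
Option 1 regrets: 0, 195, 215, 200, 0 → max 215
Option 2 regrets: 245, 250, 0, 260, 75 → max 260
Option 3 regrets: 270, 200, 135, 70, 80 → max 270
Option 4 regrets: 0, 185, 40, 0, 255 → max 255
Option 5 regrets: 330, 0, 360, 245, 385 → max 385
Smallest max regret = 215 → Option 1.

Option 1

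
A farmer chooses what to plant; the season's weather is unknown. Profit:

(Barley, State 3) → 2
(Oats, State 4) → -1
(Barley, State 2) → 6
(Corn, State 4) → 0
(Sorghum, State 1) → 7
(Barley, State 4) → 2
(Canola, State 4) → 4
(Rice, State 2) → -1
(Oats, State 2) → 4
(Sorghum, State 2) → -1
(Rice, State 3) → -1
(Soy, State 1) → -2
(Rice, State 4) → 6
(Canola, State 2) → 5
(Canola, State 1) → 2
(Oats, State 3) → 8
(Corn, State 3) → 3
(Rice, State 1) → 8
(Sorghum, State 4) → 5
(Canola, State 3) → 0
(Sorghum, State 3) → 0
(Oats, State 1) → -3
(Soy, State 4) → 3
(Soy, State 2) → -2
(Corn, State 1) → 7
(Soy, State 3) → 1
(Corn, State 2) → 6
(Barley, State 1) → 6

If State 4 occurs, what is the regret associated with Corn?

Best payoff under State 4 is 6.
Regret = 6 − 0 = 6.

6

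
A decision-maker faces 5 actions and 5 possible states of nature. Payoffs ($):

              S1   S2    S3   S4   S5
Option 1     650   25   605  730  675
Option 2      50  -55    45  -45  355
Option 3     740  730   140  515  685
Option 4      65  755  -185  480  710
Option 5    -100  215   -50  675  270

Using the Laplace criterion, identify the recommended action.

Row averages: Option 1=537, Option 2=70, Option 3=562, Option 4=365, Option 5=202
Highest average = 562 → Option 3.

Option 3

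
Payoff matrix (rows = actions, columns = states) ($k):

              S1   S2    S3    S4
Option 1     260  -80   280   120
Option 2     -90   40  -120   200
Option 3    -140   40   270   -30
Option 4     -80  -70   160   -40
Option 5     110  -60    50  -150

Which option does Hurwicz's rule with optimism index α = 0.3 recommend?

Option 1: 0.3·280 + 0.7·(-80) = 28
Option 2: 0.3·200 + 0.7·(-120) = -24
Option 3: 0.3·270 + 0.7·(-140) = -17
Option 4: 0.3·160 + 0.7·(-80) = -8
Option 5: 0.3·110 + 0.7·(-150) = -72
Highest Hurwicz score = 28 → Option 1.

Option 1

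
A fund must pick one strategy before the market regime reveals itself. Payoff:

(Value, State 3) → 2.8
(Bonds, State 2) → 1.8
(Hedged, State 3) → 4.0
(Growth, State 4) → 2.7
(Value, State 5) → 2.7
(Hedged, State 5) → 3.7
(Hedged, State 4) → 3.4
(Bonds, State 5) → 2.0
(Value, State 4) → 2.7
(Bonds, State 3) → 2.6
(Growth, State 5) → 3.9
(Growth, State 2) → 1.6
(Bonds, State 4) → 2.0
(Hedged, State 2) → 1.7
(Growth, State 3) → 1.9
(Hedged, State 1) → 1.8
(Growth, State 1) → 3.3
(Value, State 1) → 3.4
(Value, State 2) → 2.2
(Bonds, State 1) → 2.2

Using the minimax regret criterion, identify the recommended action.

Column bests: State 1=3.4, State 2=2.2, State 3=4.0, State 4=3.4, State 5=3.9.
Growth regrets: 0.1, 0.6, 2.1, 0.7, 0.0 → max 2.1
Bonds regrets: 1.2, 0.4, 1.4, 1.4, 1.9 → max 1.9
Value regrets: 0.0, 0.0, 1.2, 0.7, 1.2 → max 1.2
Hedged regrets: 1.6, 0.5, 0.0, 0.0, 0.2 → max 1.6
Smallest max regret = 1.2 → Value.

Value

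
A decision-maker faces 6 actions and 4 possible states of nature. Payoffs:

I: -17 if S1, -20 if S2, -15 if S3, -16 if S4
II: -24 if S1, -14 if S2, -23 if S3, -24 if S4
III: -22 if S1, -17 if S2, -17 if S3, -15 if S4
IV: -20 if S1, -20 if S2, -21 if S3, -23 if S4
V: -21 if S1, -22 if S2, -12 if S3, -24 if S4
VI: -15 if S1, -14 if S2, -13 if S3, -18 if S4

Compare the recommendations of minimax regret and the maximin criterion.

Column bests: S1=-15, S2=-14, S3=-12, S4=-15.
I regrets: 2, 6, 3, 1 → max 6
II regrets: 9, 0, 11, 9 → max 11
III regrets: 7, 3, 5, 0 → max 7
IV regrets: 5, 6, 9, 8 → max 9
V regrets: 6, 8, 0, 9 → max 9
VI regrets: 0, 0, 1, 3 → max 3
Smallest max regret = 3 → VI.
Row minima: I=-20, II=-24, III=-22, IV=-23, V=-24, VI=-18
Best worst-case = -18 → VI.

minimax regret → VI; maximin → VI (agree)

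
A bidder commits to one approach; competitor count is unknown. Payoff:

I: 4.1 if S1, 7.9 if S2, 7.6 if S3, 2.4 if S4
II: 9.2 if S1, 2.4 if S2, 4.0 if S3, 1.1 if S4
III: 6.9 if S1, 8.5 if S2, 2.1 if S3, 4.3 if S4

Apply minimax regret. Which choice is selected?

Column bests: S1=9.2, S2=8.5, S3=7.6, S4=4.3.
I regrets: 5.1, 0.6, 0.0, 1.9 → max 5.1
II regrets: 0.0, 6.1, 3.6, 3.2 → max 6.1
III regrets: 2.3, 0.0, 5.5, 0.0 → max 5.5
Smallest max regret = 5.1 → I.

I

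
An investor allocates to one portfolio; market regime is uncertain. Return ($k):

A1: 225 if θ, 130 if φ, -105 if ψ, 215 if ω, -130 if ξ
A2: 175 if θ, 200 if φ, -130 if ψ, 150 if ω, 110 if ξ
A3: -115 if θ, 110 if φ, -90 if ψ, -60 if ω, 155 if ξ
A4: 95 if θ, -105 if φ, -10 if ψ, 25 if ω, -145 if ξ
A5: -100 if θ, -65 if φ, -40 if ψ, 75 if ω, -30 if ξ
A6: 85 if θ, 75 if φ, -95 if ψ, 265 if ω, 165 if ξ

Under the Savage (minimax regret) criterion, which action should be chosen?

Column bests: θ=225, φ=200, ψ=-10, ω=265, ξ=165.
A1 regrets: 0, 70, 95, 50, 295 → max 295
A2 regrets: 50, 0, 120, 115, 55 → max 120
A3 regrets: 340, 90, 80, 325, 10 → max 340
A4 regrets: 130, 305, 0, 240, 310 → max 310
A5 regrets: 325, 265, 30, 190, 195 → max 325
A6 regrets: 140, 125, 85, 0, 0 → max 140
Smallest max regret = 120 → A2.

A2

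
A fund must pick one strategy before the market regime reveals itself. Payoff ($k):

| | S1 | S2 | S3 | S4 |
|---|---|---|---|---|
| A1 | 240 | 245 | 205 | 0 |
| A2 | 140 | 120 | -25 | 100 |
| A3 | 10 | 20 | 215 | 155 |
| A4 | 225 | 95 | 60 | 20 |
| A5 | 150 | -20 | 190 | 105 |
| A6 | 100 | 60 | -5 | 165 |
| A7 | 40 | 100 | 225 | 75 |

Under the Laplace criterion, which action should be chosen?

A1

Row averages: A1=172.5, A2=83.75, A3=100, A4=100, A5=106.25, A6=80, A7=110
Highest average = 172.5 → A1.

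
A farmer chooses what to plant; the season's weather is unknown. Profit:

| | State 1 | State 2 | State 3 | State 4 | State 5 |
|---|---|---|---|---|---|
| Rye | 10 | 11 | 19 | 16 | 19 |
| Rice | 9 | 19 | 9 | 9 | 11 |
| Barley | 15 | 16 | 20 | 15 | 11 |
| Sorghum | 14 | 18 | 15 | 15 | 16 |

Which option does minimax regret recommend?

Column bests: State 1=15, State 2=19, State 3=20, State 4=16, State 5=19.
Rye regrets: 5, 8, 1, 0, 0 → max 8
Rice regrets: 6, 0, 11, 7, 8 → max 11
Barley regrets: 0, 3, 0, 1, 8 → max 8
Sorghum regrets: 1, 1, 5, 1, 3 → max 5
Smallest max regret = 5 → Sorghum.

Sorghum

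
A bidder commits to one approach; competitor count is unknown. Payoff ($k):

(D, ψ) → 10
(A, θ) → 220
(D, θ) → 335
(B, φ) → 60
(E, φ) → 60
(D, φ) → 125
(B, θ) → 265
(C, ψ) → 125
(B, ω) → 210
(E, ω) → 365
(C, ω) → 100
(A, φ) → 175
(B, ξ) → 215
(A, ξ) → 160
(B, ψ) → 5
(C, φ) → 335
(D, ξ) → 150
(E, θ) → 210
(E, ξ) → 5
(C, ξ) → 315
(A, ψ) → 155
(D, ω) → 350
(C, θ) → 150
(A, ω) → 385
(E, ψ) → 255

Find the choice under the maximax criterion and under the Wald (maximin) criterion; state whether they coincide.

maximax → A; maximin → A (agree)

Row maxima: A=385, B=265, C=335, D=350, E=365
Best best-case = 385 → A.
Row minima: A=155, B=5, C=100, D=10, E=5
Best worst-case = 155 → A.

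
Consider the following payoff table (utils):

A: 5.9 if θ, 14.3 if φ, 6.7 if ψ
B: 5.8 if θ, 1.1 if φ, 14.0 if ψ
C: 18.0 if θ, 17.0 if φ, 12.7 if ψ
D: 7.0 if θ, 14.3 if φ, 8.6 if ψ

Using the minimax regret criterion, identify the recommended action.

C

Column bests: θ=18.0, φ=17.0, ψ=14.0.
A regrets: 12.1, 2.7, 7.3 → max 12.1
B regrets: 12.2, 15.9, 0.0 → max 15.9
C regrets: 0.0, 0.0, 1.3 → max 1.3
D regrets: 11.0, 2.7, 5.4 → max 11.0
Smallest max regret = 1.3 → C.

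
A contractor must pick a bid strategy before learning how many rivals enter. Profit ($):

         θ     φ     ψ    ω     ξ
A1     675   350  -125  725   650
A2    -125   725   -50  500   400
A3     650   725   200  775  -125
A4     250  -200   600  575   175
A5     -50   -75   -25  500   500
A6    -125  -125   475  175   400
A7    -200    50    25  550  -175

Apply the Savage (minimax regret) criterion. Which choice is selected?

Column bests: θ=675, φ=725, ψ=600, ω=775, ξ=650.
A1 regrets: 0, 375, 725, 50, 0 → max 725
A2 regrets: 800, 0, 650, 275, 250 → max 800
A3 regrets: 25, 0, 400, 0, 775 → max 775
A4 regrets: 425, 925, 0, 200, 475 → max 925
A5 regrets: 725, 800, 625, 275, 150 → max 800
A6 regrets: 800, 850, 125, 600, 250 → max 850
A7 regrets: 875, 675, 575, 225, 825 → max 875
Smallest max regret = 725 → A1.

A1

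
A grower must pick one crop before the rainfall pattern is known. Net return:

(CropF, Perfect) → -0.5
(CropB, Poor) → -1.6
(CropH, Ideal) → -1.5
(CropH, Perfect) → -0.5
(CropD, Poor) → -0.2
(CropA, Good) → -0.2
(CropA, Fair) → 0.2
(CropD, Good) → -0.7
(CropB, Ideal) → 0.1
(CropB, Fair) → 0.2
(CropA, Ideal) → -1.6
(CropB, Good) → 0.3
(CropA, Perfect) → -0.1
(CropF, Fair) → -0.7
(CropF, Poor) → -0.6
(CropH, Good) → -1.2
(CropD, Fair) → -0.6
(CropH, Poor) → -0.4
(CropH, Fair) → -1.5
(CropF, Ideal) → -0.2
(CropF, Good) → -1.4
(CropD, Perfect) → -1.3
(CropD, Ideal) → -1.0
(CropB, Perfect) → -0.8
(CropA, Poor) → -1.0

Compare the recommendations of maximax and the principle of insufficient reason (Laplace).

Row maxima: CropA=0.2, CropB=0.3, CropD=-0.2, CropH=-0.4, CropF=-0.2
Best best-case = 0.3 → CropB.
Row averages: CropA=-0.54, CropB=-0.36, CropD=-0.76, CropH=-1.02, CropF=-0.68
Highest average = -0.36 → CropB.

maximax → CropB; laplace → CropB (agree)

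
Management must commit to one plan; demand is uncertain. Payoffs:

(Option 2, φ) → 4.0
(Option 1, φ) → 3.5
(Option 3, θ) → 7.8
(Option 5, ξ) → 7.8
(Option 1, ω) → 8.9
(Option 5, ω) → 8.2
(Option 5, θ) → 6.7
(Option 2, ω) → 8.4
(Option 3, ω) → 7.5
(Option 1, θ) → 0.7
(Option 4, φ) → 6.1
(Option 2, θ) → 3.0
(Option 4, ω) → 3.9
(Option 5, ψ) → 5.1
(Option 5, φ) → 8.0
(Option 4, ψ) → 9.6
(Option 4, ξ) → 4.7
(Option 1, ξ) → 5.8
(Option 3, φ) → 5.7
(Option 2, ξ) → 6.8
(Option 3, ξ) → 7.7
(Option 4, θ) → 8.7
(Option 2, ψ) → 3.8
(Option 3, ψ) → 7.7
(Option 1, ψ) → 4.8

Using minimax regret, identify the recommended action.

Column bests: θ=8.7, φ=8.0, ψ=9.6, ω=8.9, ξ=7.8.
Option 1 regrets: 8.0, 4.5, 4.8, 0.0, 2.0 → max 8.0
Option 2 regrets: 5.7, 4.0, 5.8, 0.5, 1.0 → max 5.8
Option 3 regrets: 0.9, 2.3, 1.9, 1.4, 0.1 → max 2.3
Option 4 regrets: 0.0, 1.9, 0.0, 5.0, 3.1 → max 5.0
Option 5 regrets: 2.0, 0.0, 4.5, 0.7, 0.0 → max 4.5
Smallest max regret = 2.3 → Option 3.

Option 3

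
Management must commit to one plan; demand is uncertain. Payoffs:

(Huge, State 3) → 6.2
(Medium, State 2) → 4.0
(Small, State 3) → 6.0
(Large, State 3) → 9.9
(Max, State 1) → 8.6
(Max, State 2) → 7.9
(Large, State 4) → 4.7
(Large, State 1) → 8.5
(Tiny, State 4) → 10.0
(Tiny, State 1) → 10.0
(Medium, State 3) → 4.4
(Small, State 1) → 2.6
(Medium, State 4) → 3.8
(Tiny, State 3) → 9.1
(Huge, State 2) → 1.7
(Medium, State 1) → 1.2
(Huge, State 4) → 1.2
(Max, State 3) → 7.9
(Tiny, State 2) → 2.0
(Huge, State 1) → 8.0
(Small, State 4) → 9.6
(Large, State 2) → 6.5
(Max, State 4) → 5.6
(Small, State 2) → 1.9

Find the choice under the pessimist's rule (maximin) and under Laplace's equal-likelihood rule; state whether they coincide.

Row minima: Tiny=2.0, Small=1.9, Medium=1.2, Large=4.7, Huge=1.2, Max=5.6
Best worst-case = 5.6 → Max.
Row averages: Tiny=7.775, Small=5.025, Medium=3.35, Large=7.4, Huge=4.275, Max=7.5
Highest average = 7.775 → Tiny.

maximin → Max; laplace → Tiny (disagree)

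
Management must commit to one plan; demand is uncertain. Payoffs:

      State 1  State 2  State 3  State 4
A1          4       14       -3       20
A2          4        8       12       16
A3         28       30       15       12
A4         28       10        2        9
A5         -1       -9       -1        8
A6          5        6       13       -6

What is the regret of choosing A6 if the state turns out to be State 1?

23

Best payoff under State 1 is 28.
Regret = 28 − 5 = 23.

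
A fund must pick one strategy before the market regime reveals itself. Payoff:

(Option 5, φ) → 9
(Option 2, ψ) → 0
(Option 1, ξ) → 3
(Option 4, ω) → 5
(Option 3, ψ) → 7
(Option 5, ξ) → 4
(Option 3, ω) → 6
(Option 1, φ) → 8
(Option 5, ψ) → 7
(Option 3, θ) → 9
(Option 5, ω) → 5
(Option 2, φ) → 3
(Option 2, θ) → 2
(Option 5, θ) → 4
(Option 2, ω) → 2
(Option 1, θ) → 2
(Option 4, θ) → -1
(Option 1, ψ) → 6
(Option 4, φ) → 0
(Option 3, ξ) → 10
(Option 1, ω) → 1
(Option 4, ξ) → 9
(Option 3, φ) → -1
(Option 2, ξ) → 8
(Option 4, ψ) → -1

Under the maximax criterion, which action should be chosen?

Option 3

Row maxima: Option 1=8, Option 2=8, Option 3=10, Option 4=9, Option 5=9
Best best-case = 10 → Option 3.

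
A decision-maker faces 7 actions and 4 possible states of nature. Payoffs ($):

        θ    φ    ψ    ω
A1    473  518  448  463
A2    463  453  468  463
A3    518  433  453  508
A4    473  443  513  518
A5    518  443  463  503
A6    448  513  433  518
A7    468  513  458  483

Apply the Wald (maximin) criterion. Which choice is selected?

Row minima: A1=448, A2=453, A3=433, A4=443, A5=443, A6=433, A7=458
Best worst-case = 458 → A7.

A7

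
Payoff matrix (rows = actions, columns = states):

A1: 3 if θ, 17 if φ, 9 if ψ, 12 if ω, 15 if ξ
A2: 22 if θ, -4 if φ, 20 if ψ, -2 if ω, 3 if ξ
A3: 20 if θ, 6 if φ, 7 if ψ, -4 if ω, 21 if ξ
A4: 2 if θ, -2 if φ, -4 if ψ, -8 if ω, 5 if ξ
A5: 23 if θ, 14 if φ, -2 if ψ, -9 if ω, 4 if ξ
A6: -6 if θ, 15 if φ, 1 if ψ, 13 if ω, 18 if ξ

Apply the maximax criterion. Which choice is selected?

A5

Row maxima: A1=17, A2=22, A3=21, A4=5, A5=23, A6=18
Best best-case = 23 → A5.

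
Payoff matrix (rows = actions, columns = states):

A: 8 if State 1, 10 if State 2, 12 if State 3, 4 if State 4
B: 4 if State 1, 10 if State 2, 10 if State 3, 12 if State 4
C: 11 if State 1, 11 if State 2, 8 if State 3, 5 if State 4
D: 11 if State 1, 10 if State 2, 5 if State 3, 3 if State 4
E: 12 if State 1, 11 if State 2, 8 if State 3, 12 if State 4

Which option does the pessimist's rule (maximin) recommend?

Row minima: A=4, B=4, C=5, D=3, E=8
Best worst-case = 8 → E.

E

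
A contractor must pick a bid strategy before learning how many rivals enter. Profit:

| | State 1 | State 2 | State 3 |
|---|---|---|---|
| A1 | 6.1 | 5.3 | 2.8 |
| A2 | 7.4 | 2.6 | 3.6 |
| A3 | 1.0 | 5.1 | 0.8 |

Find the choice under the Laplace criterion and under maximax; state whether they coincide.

laplace → A1; maximax → A2 (disagree)

Row averages: A1=71/15, A2=68/15, A3=2.3
Highest average = 71/15 → A1.
Row maxima: A1=6.1, A2=7.4, A3=5.1
Best best-case = 7.4 → A2.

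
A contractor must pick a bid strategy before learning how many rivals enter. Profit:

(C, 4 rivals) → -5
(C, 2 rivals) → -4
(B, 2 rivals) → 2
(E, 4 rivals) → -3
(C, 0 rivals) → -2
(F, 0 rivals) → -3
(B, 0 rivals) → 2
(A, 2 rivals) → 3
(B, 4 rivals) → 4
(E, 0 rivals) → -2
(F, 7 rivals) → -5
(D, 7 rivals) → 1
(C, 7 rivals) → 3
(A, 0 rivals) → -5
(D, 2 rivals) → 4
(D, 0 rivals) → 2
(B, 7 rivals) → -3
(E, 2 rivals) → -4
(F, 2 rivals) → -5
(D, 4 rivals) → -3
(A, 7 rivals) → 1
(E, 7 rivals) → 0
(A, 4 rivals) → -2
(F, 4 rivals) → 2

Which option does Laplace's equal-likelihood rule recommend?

B

Row averages: A=-0.75, B=1.25, C=-2, D=1, E=-2.25, F=-2.75
Highest average = 1.25 → B.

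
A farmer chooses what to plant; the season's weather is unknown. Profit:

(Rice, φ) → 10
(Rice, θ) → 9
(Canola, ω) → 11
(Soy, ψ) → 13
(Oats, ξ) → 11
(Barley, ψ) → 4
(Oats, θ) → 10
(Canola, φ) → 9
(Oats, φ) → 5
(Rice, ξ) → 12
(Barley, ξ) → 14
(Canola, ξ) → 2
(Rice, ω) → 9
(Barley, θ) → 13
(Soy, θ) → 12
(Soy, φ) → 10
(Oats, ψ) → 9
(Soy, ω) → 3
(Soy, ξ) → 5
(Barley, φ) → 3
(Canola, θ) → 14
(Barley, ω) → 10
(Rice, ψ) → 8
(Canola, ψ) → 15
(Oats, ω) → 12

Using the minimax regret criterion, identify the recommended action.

Oats

Column bests: θ=14, φ=10, ψ=15, ω=12, ξ=14.
Barley regrets: 1, 7, 11, 2, 0 → max 11
Rice regrets: 5, 0, 7, 3, 2 → max 7
Oats regrets: 4, 5, 6, 0, 3 → max 6
Canola regrets: 0, 1, 0, 1, 12 → max 12
Soy regrets: 2, 0, 2, 9, 9 → max 9
Smallest max regret = 6 → Oats.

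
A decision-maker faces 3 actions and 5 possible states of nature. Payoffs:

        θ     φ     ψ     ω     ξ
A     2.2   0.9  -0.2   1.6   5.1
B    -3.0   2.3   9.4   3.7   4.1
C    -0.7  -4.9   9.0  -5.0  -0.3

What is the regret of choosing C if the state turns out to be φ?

Best payoff under φ is 2.3.
Regret = 2.3 − (-4.9) = 7.2.

7.2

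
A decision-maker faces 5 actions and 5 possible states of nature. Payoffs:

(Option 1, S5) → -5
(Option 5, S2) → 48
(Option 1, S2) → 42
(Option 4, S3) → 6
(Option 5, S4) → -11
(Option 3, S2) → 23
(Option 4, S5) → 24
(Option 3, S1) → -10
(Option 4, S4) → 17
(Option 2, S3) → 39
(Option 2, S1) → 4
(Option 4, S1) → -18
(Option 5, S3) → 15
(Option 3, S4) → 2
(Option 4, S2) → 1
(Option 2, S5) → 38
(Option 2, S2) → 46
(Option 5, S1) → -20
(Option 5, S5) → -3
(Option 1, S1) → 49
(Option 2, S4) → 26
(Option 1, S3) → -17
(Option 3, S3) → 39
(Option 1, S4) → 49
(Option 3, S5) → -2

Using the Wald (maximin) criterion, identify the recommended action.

Option 2

Row minima: Option 1=-17, Option 2=4, Option 3=-10, Option 4=-18, Option 5=-20
Best worst-case = 4 → Option 2.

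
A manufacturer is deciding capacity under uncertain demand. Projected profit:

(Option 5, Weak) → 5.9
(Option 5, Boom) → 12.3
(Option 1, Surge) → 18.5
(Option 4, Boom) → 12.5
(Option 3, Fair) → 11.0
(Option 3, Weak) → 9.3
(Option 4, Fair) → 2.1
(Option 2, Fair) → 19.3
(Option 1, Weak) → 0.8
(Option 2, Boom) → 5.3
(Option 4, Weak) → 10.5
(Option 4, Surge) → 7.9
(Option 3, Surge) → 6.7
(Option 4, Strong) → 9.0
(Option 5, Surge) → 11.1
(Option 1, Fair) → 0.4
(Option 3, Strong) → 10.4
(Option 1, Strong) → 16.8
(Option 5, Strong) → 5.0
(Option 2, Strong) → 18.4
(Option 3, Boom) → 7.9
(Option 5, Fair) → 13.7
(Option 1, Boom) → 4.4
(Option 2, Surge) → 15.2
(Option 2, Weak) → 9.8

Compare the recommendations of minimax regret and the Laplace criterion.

minimax regret → Option 2; laplace → Option 2 (agree)

Column bests: Weak=10.5, Fair=19.3, Strong=18.4, Boom=12.5, Surge=18.5.
Option 1 regrets: 9.7, 18.9, 1.6, 8.1, 0.0 → max 18.9
Option 2 regrets: 0.7, 0.0, 0.0, 7.2, 3.3 → max 7.2
Option 3 regrets: 1.2, 8.3, 8.0, 4.6, 11.8 → max 11.8
Option 4 regrets: 0.0, 17.2, 9.4, 0.0, 10.6 → max 17.2
Option 5 regrets: 4.6, 5.6, 13.4, 0.2, 7.4 → max 13.4
Smallest max regret = 7.2 → Option 2.
Row averages: Option 1=8.18, Option 2=13.6, Option 3=9.06, Option 4=8.4, Option 5=9.6
Highest average = 13.6 → Option 2.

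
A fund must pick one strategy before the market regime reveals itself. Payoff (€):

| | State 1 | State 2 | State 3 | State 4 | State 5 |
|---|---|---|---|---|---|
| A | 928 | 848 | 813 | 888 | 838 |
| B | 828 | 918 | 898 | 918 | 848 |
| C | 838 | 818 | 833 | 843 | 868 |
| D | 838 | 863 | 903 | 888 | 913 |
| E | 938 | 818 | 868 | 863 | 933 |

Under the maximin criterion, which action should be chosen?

D

Row minima: A=813, B=828, C=818, D=838, E=818
Best worst-case = 838 → D.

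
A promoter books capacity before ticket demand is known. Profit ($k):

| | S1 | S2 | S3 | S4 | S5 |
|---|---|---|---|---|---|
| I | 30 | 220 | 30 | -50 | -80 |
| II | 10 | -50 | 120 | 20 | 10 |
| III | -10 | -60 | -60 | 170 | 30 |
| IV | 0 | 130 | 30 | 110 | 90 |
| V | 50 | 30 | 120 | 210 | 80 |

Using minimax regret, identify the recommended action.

IV

Column bests: S1=50, S2=220, S3=120, S4=210, S5=90.
I regrets: 20, 0, 90, 260, 170 → max 260
II regrets: 40, 270, 0, 190, 80 → max 270
III regrets: 60, 280, 180, 40, 60 → max 280
IV regrets: 50, 90, 90, 100, 0 → max 100
V regrets: 0, 190, 0, 0, 10 → max 190
Smallest max regret = 100 → IV.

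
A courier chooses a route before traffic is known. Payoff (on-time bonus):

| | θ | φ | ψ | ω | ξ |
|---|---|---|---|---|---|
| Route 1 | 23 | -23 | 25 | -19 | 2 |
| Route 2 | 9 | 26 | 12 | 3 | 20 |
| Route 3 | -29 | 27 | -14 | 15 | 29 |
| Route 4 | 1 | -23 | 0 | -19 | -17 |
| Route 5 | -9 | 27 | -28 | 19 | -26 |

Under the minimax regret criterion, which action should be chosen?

Column bests: θ=23, φ=27, ψ=25, ω=19, ξ=29.
Route 1 regrets: 0, 50, 0, 38, 27 → max 50
Route 2 regrets: 14, 1, 13, 16, 9 → max 16
Route 3 regrets: 52, 0, 39, 4, 0 → max 52
Route 4 regrets: 22, 50, 25, 38, 46 → max 50
Route 5 regrets: 32, 0, 53, 0, 55 → max 55
Smallest max regret = 16 → Route 2.

Route 2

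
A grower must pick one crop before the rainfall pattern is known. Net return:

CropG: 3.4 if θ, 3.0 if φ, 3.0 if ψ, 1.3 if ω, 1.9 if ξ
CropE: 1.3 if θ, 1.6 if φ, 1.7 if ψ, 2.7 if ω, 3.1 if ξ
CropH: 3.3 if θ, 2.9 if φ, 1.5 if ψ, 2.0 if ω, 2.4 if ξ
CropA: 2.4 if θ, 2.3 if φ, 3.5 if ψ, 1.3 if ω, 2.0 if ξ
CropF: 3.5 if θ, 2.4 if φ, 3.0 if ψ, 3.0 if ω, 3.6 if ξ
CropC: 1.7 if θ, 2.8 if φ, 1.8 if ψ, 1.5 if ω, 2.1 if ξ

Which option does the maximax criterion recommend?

Row maxima: CropG=3.4, CropE=3.1, CropH=3.3, CropA=3.5, CropF=3.6, CropC=2.8
Best best-case = 3.6 → CropF.

CropF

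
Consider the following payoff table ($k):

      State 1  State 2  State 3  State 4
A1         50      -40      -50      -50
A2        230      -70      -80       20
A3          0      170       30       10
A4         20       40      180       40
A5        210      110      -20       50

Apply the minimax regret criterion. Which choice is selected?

A5

Column bests: State 1=230, State 2=170, State 3=180, State 4=50.
A1 regrets: 180, 210, 230, 100 → max 230
A2 regrets: 0, 240, 260, 30 → max 260
A3 regrets: 230, 0, 150, 40 → max 230
A4 regrets: 210, 130, 0, 10 → max 210
A5 regrets: 20, 60, 200, 0 → max 200
Smallest max regret = 200 → A5.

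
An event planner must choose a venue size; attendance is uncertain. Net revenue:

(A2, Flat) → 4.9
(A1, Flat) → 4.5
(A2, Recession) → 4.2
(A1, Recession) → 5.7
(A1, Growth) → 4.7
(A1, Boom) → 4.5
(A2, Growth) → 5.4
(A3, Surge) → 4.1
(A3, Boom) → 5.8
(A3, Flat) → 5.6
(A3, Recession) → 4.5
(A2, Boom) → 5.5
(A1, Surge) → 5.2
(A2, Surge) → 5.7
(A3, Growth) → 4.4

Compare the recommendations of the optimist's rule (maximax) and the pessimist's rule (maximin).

Row maxima: A1=5.7, A2=5.7, A3=5.8
Best best-case = 5.8 → A3.
Row minima: A1=4.5, A2=4.2, A3=4.1
Best worst-case = 4.5 → A1.

maximax → A3; maximin → A1 (disagree)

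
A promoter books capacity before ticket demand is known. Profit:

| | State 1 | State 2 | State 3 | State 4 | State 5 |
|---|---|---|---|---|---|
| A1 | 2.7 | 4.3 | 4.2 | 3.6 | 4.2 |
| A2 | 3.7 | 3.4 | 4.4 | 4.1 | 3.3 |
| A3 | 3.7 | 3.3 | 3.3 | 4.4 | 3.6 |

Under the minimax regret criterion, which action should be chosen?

A2

Column bests: State 1=3.7, State 2=4.3, State 3=4.4, State 4=4.4, State 5=4.2.
A1 regrets: 1.0, 0.0, 0.2, 0.8, 0.0 → max 1.0
A2 regrets: 0.0, 0.9, 0.0, 0.3, 0.9 → max 0.9
A3 regrets: 0.0, 1.0, 1.1, 0.0, 0.6 → max 1.1
Smallest max regret = 0.9 → A2.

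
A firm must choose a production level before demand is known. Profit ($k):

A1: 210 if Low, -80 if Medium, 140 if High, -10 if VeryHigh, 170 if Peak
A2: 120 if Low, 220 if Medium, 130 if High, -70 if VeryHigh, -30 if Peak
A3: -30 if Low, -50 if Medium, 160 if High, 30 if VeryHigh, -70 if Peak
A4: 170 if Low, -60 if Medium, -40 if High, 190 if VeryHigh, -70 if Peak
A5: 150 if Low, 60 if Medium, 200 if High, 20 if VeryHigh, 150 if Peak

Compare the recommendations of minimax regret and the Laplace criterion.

minimax regret → A5; laplace → A5 (agree)

Column bests: Low=210, Medium=220, High=200, VeryHigh=190, Peak=170.
A1 regrets: 0, 300, 60, 200, 0 → max 300
A2 regrets: 90, 0, 70, 260, 200 → max 260
A3 regrets: 240, 270, 40, 160, 240 → max 270
A4 regrets: 40, 280, 240, 0, 240 → max 280
A5 regrets: 60, 160, 0, 170, 20 → max 170
Smallest max regret = 170 → A5.
Row averages: A1=86, A2=74, A3=8, A4=38, A5=116
Highest average = 116 → A5.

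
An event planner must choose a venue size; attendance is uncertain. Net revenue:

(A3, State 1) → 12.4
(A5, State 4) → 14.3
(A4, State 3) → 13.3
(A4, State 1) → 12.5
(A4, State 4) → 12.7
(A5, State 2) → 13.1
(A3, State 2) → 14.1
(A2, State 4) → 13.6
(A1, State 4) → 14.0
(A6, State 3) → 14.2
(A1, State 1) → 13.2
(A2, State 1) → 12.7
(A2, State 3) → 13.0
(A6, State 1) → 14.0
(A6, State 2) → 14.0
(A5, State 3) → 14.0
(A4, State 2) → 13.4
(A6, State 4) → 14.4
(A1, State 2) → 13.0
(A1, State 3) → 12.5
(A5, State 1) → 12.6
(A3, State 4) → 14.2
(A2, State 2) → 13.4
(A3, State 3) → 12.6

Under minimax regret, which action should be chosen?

Column bests: State 1=14.0, State 2=14.1, State 3=14.2, State 4=14.4.
A1 regrets: 0.8, 1.1, 1.7, 0.4 → max 1.7
A2 regrets: 1.3, 0.7, 1.2, 0.8 → max 1.3
A3 regrets: 1.6, 0.0, 1.6, 0.2 → max 1.6
A4 regrets: 1.5, 0.7, 0.9, 1.7 → max 1.7
A5 regrets: 1.4, 1.0, 0.2, 0.1 → max 1.4
A6 regrets: 0.0, 0.1, 0.0, 0.0 → max 0.1
Smallest max regret = 0.1 → A6.

A6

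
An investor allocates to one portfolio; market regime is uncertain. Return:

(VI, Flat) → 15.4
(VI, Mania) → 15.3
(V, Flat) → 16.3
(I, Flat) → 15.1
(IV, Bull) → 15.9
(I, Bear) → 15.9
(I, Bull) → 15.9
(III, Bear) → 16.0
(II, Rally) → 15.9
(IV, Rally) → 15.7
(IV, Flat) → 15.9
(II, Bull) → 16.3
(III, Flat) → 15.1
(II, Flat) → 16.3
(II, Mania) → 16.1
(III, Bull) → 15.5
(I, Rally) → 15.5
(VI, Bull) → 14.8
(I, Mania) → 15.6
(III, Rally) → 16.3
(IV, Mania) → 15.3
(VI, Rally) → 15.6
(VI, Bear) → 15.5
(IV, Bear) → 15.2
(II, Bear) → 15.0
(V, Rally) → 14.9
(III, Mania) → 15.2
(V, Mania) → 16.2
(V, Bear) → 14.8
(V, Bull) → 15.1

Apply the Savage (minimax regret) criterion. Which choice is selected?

Column bests: Bear=16.0, Flat=16.3, Bull=16.3, Rally=16.3, Mania=16.2.
I regrets: 0.1, 1.2, 0.4, 0.8, 0.6 → max 1.2
II regrets: 1.0, 0.0, 0.0, 0.4, 0.1 → max 1.0
III regrets: 0.0, 1.2, 0.8, 0.0, 1.0 → max 1.2
IV regrets: 0.8, 0.4, 0.4, 0.6, 0.9 → max 0.9
V regrets: 1.2, 0.0, 1.2, 1.4, 0.0 → max 1.4
VI regrets: 0.5, 0.9, 1.5, 0.7, 0.9 → max 1.5
Smallest max regret = 0.9 → IV.

IV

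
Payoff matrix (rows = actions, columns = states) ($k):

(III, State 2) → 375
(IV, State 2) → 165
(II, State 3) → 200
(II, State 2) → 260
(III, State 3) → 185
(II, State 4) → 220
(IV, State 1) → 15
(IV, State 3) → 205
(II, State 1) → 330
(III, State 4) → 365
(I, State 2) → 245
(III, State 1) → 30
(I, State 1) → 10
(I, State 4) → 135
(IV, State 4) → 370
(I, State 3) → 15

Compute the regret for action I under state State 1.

Best payoff under State 1 is 330.
Regret = 330 − 10 = 320.

320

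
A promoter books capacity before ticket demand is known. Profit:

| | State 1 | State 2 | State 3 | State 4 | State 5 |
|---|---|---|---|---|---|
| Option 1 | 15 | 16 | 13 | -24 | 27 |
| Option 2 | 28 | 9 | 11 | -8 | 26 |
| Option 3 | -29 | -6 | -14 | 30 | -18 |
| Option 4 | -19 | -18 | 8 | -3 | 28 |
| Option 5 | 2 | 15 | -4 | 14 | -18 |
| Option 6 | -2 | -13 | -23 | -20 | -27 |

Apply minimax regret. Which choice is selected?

Option 2

Column bests: State 1=28, State 2=16, State 3=13, State 4=30, State 5=28.
Option 1 regrets: 13, 0, 0, 54, 1 → max 54
Option 2 regrets: 0, 7, 2, 38, 2 → max 38
Option 3 regrets: 57, 22, 27, 0, 46 → max 57
Option 4 regrets: 47, 34, 5, 33, 0 → max 47
Option 5 regrets: 26, 1, 17, 16, 46 → max 46
Option 6 regrets: 30, 29, 36, 50, 55 → max 55
Smallest max regret = 38 → Option 2.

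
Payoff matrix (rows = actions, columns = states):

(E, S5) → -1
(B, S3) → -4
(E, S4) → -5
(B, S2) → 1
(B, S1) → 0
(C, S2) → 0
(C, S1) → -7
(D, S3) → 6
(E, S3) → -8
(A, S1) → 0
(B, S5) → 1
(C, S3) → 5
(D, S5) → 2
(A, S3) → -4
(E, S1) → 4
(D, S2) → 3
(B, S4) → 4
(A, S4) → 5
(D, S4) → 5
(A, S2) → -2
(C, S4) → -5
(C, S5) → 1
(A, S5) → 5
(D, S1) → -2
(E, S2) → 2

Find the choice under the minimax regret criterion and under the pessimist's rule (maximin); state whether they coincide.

Column bests: S1=4, S2=3, S3=6, S4=5, S5=5.
A regrets: 4, 5, 10, 0, 0 → max 10
B regrets: 4, 2, 10, 1, 4 → max 10
C regrets: 11, 3, 1, 10, 4 → max 11
D regrets: 6, 0, 0, 0, 3 → max 6
E regrets: 0, 1, 14, 10, 6 → max 14
Smallest max regret = 6 → D.
Row minima: A=-4, B=-4, C=-7, D=-2, E=-8
Best worst-case = -2 → D.

minimax regret → D; maximin → D (agree)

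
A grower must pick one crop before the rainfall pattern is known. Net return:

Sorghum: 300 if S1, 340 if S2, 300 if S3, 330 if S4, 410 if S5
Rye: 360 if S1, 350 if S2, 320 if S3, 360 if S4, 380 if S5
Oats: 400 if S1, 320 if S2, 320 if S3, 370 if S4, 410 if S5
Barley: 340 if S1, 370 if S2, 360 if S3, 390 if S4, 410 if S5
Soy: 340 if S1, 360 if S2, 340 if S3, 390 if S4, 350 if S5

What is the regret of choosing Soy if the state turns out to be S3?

Best payoff under S3 is 360.
Regret = 360 − 340 = 20.

20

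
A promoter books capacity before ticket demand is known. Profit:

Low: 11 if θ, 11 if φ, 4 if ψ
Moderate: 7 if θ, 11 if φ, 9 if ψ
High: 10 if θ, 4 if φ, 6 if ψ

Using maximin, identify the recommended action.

Moderate

Row minima: Low=4, Moderate=7, High=4
Best worst-case = 7 → Moderate.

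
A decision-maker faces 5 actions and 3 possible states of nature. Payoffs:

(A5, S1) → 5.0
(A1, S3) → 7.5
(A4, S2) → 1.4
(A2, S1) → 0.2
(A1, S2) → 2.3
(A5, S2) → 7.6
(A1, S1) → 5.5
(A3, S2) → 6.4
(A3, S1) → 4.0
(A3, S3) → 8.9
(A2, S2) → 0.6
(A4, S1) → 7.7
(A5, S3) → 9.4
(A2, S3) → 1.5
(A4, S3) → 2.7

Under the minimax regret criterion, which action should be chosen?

A5

Column bests: S1=7.7, S2=7.6, S3=9.4.
A1 regrets: 2.2, 5.3, 1.9 → max 5.3
A2 regrets: 7.5, 7.0, 7.9 → max 7.9
A3 regrets: 3.7, 1.2, 0.5 → max 3.7
A4 regrets: 0.0, 6.2, 6.7 → max 6.7
A5 regrets: 2.7, 0.0, 0.0 → max 2.7
Smallest max regret = 2.7 → A5.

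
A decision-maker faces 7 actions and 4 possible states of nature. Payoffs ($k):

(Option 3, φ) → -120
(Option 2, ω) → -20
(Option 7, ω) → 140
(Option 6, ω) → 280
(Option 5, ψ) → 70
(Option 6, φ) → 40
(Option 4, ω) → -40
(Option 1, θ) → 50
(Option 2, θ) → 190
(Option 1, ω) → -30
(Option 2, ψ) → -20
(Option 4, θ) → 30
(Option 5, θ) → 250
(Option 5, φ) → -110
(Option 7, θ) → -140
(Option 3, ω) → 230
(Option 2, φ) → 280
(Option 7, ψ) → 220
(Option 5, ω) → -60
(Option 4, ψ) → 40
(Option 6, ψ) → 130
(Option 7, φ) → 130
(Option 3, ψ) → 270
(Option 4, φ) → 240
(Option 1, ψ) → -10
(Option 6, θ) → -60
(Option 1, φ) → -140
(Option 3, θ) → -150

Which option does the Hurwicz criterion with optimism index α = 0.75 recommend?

Option 1: 0.75·50 + 0.25·(-140) = 2.5
Option 2: 0.75·280 + 0.25·(-20) = 205
Option 3: 0.75·270 + 0.25·(-150) = 165
Option 4: 0.75·240 + 0.25·(-40) = 170
Option 5: 0.75·250 + 0.25·(-110) = 160
Option 6: 0.75·280 + 0.25·(-60) = 195
Option 7: 0.75·220 + 0.25·(-140) = 130
Highest Hurwicz score = 205 → Option 2.

Option 2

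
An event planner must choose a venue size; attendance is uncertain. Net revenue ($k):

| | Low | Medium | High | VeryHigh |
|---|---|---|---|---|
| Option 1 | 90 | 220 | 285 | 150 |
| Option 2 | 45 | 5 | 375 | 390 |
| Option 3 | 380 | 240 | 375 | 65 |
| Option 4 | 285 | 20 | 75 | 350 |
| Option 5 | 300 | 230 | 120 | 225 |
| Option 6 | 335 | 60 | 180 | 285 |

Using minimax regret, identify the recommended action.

Column bests: Low=380, Medium=240, High=375, VeryHigh=390.
Option 1 regrets: 290, 20, 90, 240 → max 290
Option 2 regrets: 335, 235, 0, 0 → max 335
Option 3 regrets: 0, 0, 0, 325 → max 325
Option 4 regrets: 95, 220, 300, 40 → max 300
Option 5 regrets: 80, 10, 255, 165 → max 255
Option 6 regrets: 45, 180, 195, 105 → max 195
Smallest max regret = 195 → Option 6.

Option 6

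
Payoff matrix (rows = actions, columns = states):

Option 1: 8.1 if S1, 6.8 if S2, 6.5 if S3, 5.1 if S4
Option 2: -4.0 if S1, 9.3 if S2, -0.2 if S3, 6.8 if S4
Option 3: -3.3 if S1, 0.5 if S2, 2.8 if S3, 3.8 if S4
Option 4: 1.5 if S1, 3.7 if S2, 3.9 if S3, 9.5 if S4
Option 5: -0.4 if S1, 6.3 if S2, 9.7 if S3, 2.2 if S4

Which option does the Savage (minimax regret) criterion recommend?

Column bests: S1=8.1, S2=9.3, S3=9.7, S4=9.5.
Option 1 regrets: 0.0, 2.5, 3.2, 4.4 → max 4.4
Option 2 regrets: 12.1, 0.0, 9.9, 2.7 → max 12.1
Option 3 regrets: 11.4, 8.8, 6.9, 5.7 → max 11.4
Option 4 regrets: 6.6, 5.6, 5.8, 0.0 → max 6.6
Option 5 regrets: 8.5, 3.0, 0.0, 7.3 → max 8.5
Smallest max regret = 4.4 → Option 1.

Option 1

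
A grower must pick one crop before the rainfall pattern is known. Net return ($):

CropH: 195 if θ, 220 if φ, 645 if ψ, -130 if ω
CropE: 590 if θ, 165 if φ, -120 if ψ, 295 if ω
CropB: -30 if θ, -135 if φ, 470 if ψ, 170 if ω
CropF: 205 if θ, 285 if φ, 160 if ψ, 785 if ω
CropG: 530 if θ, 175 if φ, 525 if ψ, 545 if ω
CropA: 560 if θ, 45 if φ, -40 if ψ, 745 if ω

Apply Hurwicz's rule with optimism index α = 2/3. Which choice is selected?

CropH: 2/3·645 + 1/3·(-130) = 1160/3
CropE: 2/3·590 + 1/3·(-120) = 1060/3
CropB: 2/3·470 + 1/3·(-135) = 805/3
CropF: 2/3·785 + 1/3·160 = 1730/3
CropG: 2/3·545 + 1/3·175 = 1265/3
CropA: 2/3·745 + 1/3·(-40) = 1450/3
Highest Hurwicz score = 1730/3 → CropF.

CropF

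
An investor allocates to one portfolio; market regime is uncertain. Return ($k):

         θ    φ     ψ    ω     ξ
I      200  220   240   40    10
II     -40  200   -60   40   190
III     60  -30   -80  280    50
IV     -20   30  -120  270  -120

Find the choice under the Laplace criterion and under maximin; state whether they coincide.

Row averages: I=142, II=66, III=56, IV=8
Highest average = 142 → I.
Row minima: I=10, II=-60, III=-80, IV=-120
Best worst-case = 10 → I.

laplace → I; maximin → I (agree)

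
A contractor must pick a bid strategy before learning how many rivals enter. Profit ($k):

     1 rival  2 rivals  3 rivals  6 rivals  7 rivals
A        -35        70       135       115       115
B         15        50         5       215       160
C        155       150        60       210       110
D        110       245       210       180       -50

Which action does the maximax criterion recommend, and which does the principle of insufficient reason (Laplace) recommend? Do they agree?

maximax → D; laplace → D (agree)

Row maxima: A=135, B=215, C=210, D=245
Best best-case = 245 → D.
Row averages: A=80, B=89, C=137, D=139
Highest average = 139 → D.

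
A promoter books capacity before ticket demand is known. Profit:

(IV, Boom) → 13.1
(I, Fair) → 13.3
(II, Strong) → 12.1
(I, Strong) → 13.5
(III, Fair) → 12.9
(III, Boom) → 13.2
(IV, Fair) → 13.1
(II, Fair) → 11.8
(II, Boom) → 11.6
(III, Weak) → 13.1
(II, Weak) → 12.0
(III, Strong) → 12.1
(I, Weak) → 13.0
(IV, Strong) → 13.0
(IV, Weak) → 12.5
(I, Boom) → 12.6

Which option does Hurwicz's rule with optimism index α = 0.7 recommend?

I

I: 0.7·13.5 + 0.3·12.6 = 13.23
II: 0.7·12.1 + 0.3·11.6 = 11.95
III: 0.7·13.2 + 0.3·12.1 = 12.87
IV: 0.7·13.1 + 0.3·12.5 = 12.92
Highest Hurwicz score = 13.23 → I.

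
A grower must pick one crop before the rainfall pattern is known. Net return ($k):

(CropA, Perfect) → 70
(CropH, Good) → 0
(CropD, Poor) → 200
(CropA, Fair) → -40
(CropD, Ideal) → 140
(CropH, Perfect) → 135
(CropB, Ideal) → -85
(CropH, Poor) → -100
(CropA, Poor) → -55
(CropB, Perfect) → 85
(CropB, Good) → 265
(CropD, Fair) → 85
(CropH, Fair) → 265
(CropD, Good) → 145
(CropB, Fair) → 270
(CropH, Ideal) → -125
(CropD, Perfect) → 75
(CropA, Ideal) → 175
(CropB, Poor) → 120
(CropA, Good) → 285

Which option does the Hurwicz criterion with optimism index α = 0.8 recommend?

CropA

CropH: 0.8·265 + 0.2·(-125) = 187
CropB: 0.8·270 + 0.2·(-85) = 199
CropA: 0.8·285 + 0.2·(-55) = 217
CropD: 0.8·200 + 0.2·75 = 175
Highest Hurwicz score = 217 → CropA.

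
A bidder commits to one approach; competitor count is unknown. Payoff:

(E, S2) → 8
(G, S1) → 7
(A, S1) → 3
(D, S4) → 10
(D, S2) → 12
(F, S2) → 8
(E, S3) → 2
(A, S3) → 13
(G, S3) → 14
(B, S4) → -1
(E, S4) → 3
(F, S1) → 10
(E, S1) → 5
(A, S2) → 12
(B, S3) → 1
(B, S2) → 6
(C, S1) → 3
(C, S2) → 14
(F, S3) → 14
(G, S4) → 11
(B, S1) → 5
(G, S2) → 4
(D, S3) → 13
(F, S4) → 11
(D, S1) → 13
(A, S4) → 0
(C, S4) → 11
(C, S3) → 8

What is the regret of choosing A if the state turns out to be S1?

Best payoff under S1 is 13.
Regret = 13 − 3 = 10.

10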